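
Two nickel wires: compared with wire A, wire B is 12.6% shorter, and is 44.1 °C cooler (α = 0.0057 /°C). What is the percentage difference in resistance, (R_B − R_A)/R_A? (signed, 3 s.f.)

-34.6%

R ∝ ρL/d² with ρ ∝ (1+αΔT), so R_B/R_A = (1 − 12.6/100) × (1 − 0.0057×44.1)
= 0.874 × 0.7486 = 0.6543
(R_B − R_A)/R_A = 0.6543 − 1 = -34.6%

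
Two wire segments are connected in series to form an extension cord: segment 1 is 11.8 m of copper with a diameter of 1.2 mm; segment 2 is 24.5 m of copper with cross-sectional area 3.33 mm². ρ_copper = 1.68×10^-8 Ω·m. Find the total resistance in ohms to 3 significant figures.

Segment 1: A = π(d/2)² = π(6.0000e-04 m)² = 1.131e-06 m²
R₁ = ρL/A = (1.68×10^-8)(11.8)/(1.131e-06) = 0.1753 Ω
Segment 2: A = 3.33 mm² = 3.330e-06 m²
R₂ = (1.68×10^-8)(24.5)/(3.330e-06) = 0.1236 Ω
R = R₁ + R₂ = 0.299 Ω

0.299 Ω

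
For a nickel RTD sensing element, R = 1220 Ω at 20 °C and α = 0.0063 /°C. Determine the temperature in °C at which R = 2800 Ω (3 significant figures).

R = R₀(1 + α(T − T₀)) ⇒ T = T₀ + (R/R₀ − 1)/α
T = 20 + (2800/1220 − 1)/0.0063 = 20 + (1.295)/0.0063 = 226 °C

226 °C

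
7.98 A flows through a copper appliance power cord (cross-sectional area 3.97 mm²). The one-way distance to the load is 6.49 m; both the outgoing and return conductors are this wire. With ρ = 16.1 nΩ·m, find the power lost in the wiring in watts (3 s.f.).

3.35 W

ρ = 16.1 nΩ·m = 1.61×10^-8 Ω·m
A = 3.97 mm² = 3.970e-06 m²
Total conductor length (both ways) L = 2 × 6.49 = 12.98 m
R = ρL/A = (1.61×10^-8)(12.98)/(3.970e-06) = 0.05264 Ω
P = I²R = (7.98)² × 0.05264 = 3.35 W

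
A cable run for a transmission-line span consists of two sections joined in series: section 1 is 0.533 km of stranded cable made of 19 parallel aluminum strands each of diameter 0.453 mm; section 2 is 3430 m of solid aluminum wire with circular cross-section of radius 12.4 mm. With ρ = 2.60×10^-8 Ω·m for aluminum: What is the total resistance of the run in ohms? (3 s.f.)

4.71 Ω

Section 1: A_strand = π(2.2650e-04)² = 1.612e-07 m²; R₁ = ρL/(N·A_s) = (2.60×10^-8)(533)/(19×1.612e-07) = 4.525 Ω
Section 2: A = πr² = π(1.2400e-02 m)² = 4.831e-04 m²
R₂ = (2.60×10^-8)(3430)/(4.831e-04) = 0.1846 Ω
R = R₁ + R₂ = 4.71 Ω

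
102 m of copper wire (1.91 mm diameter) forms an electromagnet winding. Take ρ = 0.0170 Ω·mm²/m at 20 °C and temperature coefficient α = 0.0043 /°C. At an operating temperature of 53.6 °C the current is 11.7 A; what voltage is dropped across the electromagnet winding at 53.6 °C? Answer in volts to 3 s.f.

ρ = 0.0170 Ω·mm²/m = 1.70×10^-8 Ω·m
A = π(d/2)² = π(9.5500e-04 m)² = 2.865e-06 m²
R₍20₎ = ρL/A = (1.70×10^-8)(102)/(2.865e-06) = 0.6052 Ω
R₍53.6₎ = R₍20₎(1 + αΔT) = 0.6052 × (1 + 0.0043×33.6) = 0.6926 Ω
V = IR = 11.7 × 0.6926 = 8.10 V

8.10 V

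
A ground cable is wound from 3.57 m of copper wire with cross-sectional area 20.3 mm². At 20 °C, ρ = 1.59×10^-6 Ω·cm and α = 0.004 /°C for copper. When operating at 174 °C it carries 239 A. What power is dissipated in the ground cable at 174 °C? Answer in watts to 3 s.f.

258 W

ρ = 1.59×10^-6 Ω·cm = 1.59×10^-8 Ω·m
A = 20.3 mm² = 2.030e-05 m²
R₍20₎ = ρL/A = (1.59×10^-8)(3.57)/(2.030e-05) = 0.002796 Ω
R₍174₎ = R₍20₎(1 + αΔT) = 0.002796 × (1 + 0.004×154) = 0.004519 Ω
P = I²R = (239)² × 0.004519 = 258 W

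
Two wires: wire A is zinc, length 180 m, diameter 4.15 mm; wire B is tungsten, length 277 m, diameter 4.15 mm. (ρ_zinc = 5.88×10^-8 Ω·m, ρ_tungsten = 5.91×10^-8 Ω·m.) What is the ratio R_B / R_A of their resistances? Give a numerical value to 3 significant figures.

1.55

R ∝ ρL/d², so R_B/R_A = (ρ_B/ρ_A) × (L_B/L_A)
= (5.91×10^-8/5.88×10^-8) × (277/180) = 1.55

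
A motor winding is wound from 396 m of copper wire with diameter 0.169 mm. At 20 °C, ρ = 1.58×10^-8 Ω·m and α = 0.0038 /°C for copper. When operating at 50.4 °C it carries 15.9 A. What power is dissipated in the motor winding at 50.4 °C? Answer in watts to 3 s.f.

A = π(d/2)² = π(8.4500e-05 m)² = 2.243e-08 m²
R₍20₎ = ρL/A = (1.58×10^-8)(396)/(2.243e-08) = 278.9 Ω
R₍50.4₎ = R₍20₎(1 + αΔT) = 278.9 × (1 + 0.0038×30.4) = 311.1 Ω
P = I²R = (15.9)² × 311.1 = 78700 W

78700 W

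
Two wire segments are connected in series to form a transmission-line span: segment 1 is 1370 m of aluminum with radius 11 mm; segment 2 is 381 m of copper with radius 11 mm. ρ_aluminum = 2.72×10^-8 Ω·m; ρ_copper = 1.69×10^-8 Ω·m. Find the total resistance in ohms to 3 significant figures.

0.115 Ω

Segment 1: A = πr² = π(1.1000e-02 m)² = 3.801e-04 m²
R₁ = ρL/A = (2.72×10^-8)(1370)/(3.801e-04) = 0.09803 Ω
R₂ = (1.69×10^-8)(381)/(3.801e-04) = 0.01694 Ω
R = R₁ + R₂ = 0.115 Ω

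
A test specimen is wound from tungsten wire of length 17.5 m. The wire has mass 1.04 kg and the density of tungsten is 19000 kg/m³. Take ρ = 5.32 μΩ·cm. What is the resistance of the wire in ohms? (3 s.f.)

0.298 Ω

ρ = 5.32 μΩ·cm = 5.32×10^-8 Ω·m
A = m/(density·L) = 1.04/(19000×17.5) = 3.1278e-06 m²
R = ρL/A = (5.32×10^-8)(17.5)/(3.1278e-06) = 0.298 Ω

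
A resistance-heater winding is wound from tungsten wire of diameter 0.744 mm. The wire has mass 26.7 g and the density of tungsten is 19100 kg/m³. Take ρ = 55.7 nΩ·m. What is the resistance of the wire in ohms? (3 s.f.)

ρ = 55.7 nΩ·m = 5.57×10^-8 Ω·m
A = π(d/2)² = π(3.7200e-04 m)² = 4.3475e-07 m²
L = m/(density·A) = 0.0267/(19100×4.3475e-07) = 3.215 m
R = ρL/A = (5.57×10^-8)(3.215)/(4.3475e-07) = 0.412 Ω

0.412 Ω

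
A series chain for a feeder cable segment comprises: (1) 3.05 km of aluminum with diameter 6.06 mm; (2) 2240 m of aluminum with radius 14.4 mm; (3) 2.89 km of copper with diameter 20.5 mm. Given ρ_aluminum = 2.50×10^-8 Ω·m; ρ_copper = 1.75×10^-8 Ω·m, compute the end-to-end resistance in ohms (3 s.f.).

Seg 1: A = π(d/2)² = π(3.0300e-03 m)² = 2.884e-05 m²
R_1 = (2.50×10^-8)(3050)/(2.884e-05) = 2.644 Ω
Seg 2: A = πr² = π(1.4400e-02 m)² = 6.514e-04 m²
R_2 = (2.50×10^-8)(2240)/(6.514e-04) = 0.08596 Ω
Seg 3: A = π(d/2)² = π(1.0250e-02 m)² = 3.301e-04 m²
R_3 = (1.75×10^-8)(2890)/(3.301e-04) = 0.1532 Ω
R_total = R_1 + R_2 + R_3 = 2.88 Ω

2.88 Ω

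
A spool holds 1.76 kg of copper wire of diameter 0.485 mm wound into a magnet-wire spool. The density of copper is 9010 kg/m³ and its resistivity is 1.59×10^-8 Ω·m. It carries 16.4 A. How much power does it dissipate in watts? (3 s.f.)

A = π(d/2)² = π(2.4250e-04 m)² = 1.8475e-07 m²
L = m/(density·A) = 1.76/(9010×1.8475e-07) = 1057 m
R = ρL/A = (1.59×10^-8)(1057)/(1.8475e-07) = 91 Ω
P = I²R = (16.4)² × 91 = 24500 W

24500 W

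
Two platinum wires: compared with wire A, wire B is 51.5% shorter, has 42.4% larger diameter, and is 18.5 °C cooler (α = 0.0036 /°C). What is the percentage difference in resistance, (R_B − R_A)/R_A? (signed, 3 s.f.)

-77.7%

R ∝ ρL/d² with ρ ∝ (1+αΔT), so R_B/R_A = (1 − 51.5/100) × (1 + 42.4/100)⁻² × (1 − 0.0036×18.5)
= 0.485 × 0.4931 × 0.9334 = 0.2233
(R_B − R_A)/R_A = 0.2233 − 1 = -77.7%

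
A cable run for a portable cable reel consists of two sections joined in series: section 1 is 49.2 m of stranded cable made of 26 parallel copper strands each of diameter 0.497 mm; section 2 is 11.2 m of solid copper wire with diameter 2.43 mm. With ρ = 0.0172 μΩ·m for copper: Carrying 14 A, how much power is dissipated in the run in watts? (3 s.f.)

ρ = 0.0172 μΩ·m = 1.72×10^-8 Ω·m
Section 1: A_strand = π(2.4850e-04)² = 1.940e-07 m²; R₁ = ρL/(N·A_s) = (1.72×10^-8)(49.2)/(26×1.940e-07) = 0.1678 Ω
Section 2: A = π(d/2)² = π(1.2150e-03 m)² = 4.638e-06 m²
R₂ = (1.72×10^-8)(11.2)/(4.638e-06) = 0.04154 Ω
R = R₁ + R₂ = 0.2093 Ω
P = I²R = (14)² × 0.2093 = 41.0 W

41.0 W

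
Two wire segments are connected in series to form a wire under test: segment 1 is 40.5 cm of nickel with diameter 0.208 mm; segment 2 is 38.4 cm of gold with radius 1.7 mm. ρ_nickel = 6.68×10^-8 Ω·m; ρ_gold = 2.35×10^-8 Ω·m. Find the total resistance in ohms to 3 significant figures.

Segment 1: A = π(d/2)² = π(1.0400e-04 m)² = 3.398e-08 m²
R₁ = ρL/A = (6.68×10^-8)(0.405)/(3.398e-08) = 0.7962 Ω
Segment 2: A = πr² = π(1.7000e-03 m)² = 9.079e-06 m²
R₂ = (2.35×10^-8)(0.384)/(9.079e-06) = 9.939×10^-4 Ω
R = R₁ + R₂ = 0.797 Ω

0.797 Ω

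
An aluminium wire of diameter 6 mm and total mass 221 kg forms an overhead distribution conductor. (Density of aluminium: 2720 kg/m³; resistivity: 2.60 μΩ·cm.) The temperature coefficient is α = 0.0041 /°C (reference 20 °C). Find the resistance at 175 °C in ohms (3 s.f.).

ρ = 2.60 μΩ·cm = 2.60×10^-8 Ω·m
A = π(d/2)² = π(3.0000e-03 m)² = 2.8274e-05 m²
L = m/(density·A) = 221/(2720×2.8274e-05) = 2874 m
R = ρL/A = (2.60×10^-8)(2874)/(2.8274e-05) = 2.642 Ω
R(175 °C) = 2.642 × (1 + 0.0041×155) = 4.32 Ω

4.32 Ω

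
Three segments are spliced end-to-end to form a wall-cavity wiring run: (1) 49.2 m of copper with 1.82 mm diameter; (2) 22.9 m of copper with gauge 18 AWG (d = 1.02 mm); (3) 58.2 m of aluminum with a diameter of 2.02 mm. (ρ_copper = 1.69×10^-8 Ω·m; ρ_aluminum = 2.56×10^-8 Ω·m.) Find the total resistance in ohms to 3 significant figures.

1.26 Ω

Seg 1: A = π(d/2)² = π(9.1000e-04 m)² = 2.602e-06 m²
R_1 = (1.69×10^-8)(49.2)/(2.602e-06) = 0.3196 Ω
Seg 2: A = π(1.02/2 mm)² = π(5.1000e-04 m)² = 8.171e-07 m²
R_2 = (1.69×10^-8)(22.9)/(8.171e-07) = 0.4736 Ω
Seg 3: A = π(d/2)² = π(1.0100e-03 m)² = 3.205e-06 m²
R_3 = (2.56×10^-8)(58.2)/(3.205e-06) = 0.4649 Ω
R_total = R_1 + R_2 + R_3 = 1.26 Ω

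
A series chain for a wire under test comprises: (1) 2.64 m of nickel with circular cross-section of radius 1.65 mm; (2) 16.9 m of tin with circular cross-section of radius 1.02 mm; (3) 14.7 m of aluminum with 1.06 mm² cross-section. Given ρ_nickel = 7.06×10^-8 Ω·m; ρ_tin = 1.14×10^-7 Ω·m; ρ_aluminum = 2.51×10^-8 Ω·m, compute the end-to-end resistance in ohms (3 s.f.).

0.959 Ω

Seg 1: A = πr² = π(1.6500e-03 m)² = 8.553e-06 m²
R_1 = (7.06×10^-8)(2.64)/(8.553e-06) = 0.02179 Ω
Seg 2: A = πr² = π(1.0200e-03 m)² = 3.269e-06 m²
R_2 = (1.14×10^-7)(16.9)/(3.269e-06) = 0.5894 Ω
Seg 3: A = 1.06 mm² = 1.060e-06 m²
R_3 = (2.51×10^-8)(14.7)/(1.060e-06) = 0.3481 Ω
R_total = R_1 + R_2 + R_3 = 0.959 Ω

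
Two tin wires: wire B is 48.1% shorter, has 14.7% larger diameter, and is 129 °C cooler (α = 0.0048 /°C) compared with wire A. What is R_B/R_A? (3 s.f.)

R ∝ ρL/d² with ρ ∝ (1+αΔT), so R_B/R_A = (1 − 48.1/100) × (1 + 14.7/100)⁻² × (1 − 0.0048×129)
= 0.519 × 0.7601 × 0.3808 = 0.150

0.150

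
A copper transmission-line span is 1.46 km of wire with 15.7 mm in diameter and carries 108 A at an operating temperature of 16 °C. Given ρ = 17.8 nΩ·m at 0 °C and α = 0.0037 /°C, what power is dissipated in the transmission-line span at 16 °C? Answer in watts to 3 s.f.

1660 W

ρ = 17.8 nΩ·m = 1.78×10^-8 Ω·m
A = π(d/2)² = π(7.8500e-03 m)² = 1.936e-04 m²
R₍0₎ = ρL/A = (1.78×10^-8)(1460)/(1.936e-04) = 0.1342 Ω
R₍16₎ = R₍0₎(1 + αΔT) = 0.1342 × (1 + 0.0037×16) = 0.1422 Ω
P = I²R = (108)² × 0.1422 = 1660 W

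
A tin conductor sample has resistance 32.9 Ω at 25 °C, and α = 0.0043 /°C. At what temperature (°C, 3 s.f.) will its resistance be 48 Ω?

R = R₀(1 + α(T − T₀)) ⇒ T = T₀ + (R/R₀ − 1)/α
T = 25 + (48/32.9 − 1)/0.0043 = 25 + (0.459)/0.0043 = 132 °C

132 °C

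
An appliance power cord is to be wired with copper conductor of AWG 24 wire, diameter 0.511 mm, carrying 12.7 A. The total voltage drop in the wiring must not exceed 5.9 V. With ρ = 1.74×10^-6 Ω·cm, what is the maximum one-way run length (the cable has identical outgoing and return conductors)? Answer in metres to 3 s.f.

2.74 m

ρ = 1.74×10^-6 Ω·cm = 1.74×10^-8 Ω·m
A = π(0.511/2 mm)² = π(2.5550e-04 m)² = 2.051e-07 m²
L_max = V_max·A/(2·ρI) = (5.9)(2.051e-07)/(2×1.74×10^-8×12.7) = 2.74 m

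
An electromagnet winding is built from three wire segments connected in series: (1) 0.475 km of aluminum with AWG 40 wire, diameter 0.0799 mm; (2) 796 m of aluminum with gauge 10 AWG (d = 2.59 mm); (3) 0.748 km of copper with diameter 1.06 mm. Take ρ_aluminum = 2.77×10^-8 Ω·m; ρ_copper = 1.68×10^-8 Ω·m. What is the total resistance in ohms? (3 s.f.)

2640 Ω

Seg 1: A = π(0.0799/2 mm)² = π(3.9950e-05 m)² = 5.014e-09 m²
R_1 = (2.77×10^-8)(475)/(5.014e-09) = 2624 Ω
Seg 2: A = π(2.59/2 mm)² = π(1.2950e-03 m)² = 5.269e-06 m²
R_2 = (2.77×10^-8)(796)/(5.269e-06) = 4.185 Ω
Seg 3: A = π(d/2)² = π(5.3000e-04 m)² = 8.825e-07 m²
R_3 = (1.68×10^-8)(748)/(8.825e-07) = 14.24 Ω
R_total = R_1 + R_2 + R_3 = 2640 Ω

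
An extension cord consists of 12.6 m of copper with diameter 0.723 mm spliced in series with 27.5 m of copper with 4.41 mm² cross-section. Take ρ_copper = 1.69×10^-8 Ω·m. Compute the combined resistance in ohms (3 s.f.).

0.624 Ω

Segment 1: A = π(d/2)² = π(3.6150e-04 m)² = 4.106e-07 m²
R₁ = ρL/A = (1.69×10^-8)(12.6)/(4.106e-07) = 0.5187 Ω
Segment 2: A = 4.41 mm² = 4.410e-06 m²
R₂ = (1.69×10^-8)(27.5)/(4.410e-06) = 0.1054 Ω
R = R₁ + R₂ = 0.624 Ω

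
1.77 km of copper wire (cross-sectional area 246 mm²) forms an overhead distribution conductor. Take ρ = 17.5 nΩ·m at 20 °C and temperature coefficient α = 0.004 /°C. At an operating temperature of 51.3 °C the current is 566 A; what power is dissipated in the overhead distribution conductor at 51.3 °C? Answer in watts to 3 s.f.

ρ = 17.5 nΩ·m = 1.75×10^-8 Ω·m
A = 246 mm² = 2.460e-04 m²
R₍20₎ = ρL/A = (1.75×10^-8)(1770)/(2.460e-04) = 0.1259 Ω
R₍51.3₎ = R₍20₎(1 + αΔT) = 0.1259 × (1 + 0.004×31.3) = 0.1417 Ω
P = I²R = (566)² × 0.1417 = 45400 W

45400 W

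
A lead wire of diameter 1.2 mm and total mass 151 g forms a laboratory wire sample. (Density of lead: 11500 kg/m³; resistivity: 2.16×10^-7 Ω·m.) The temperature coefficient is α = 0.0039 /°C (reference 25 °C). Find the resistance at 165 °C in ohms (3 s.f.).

A = π(d/2)² = π(6.0000e-04 m)² = 1.1310e-06 m²
L = m/(density·A) = 0.151/(11500×1.1310e-06) = 11.61 m
R = ρL/A = (2.16×10^-7)(11.61)/(1.1310e-06) = 2.217 Ω
R(165 °C) = 2.217 × (1 + 0.0039×140) = 3.43 Ω

3.43 Ω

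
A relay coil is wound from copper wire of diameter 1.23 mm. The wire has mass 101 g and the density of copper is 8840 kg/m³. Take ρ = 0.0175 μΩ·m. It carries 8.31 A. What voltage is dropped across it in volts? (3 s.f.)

1.18 V

ρ = 0.0175 μΩ·m = 1.75×10^-8 Ω·m
A = π(d/2)² = π(6.1500e-04 m)² = 1.1882e-06 m²
L = m/(density·A) = 0.101/(8840×1.1882e-06) = 9.615 m
R = ρL/A = (1.75×10^-8)(9.615)/(1.1882e-06) = 0.1416 Ω
V = IR = 8.31 × 0.1416 = 1.18 V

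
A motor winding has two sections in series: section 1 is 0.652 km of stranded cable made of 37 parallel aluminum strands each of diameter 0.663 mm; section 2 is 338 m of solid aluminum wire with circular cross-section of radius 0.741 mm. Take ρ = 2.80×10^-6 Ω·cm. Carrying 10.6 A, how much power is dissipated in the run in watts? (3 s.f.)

777 W

ρ = 2.80×10^-6 Ω·cm = 2.80×10^-8 Ω·m
Section 1: A_strand = π(3.3150e-04)² = 3.452e-07 m²; R₁ = ρL/(N·A_s) = (2.80×10^-8)(652)/(37×3.452e-07) = 1.429 Ω
Section 2: A = πr² = π(7.4100e-04 m)² = 1.725e-06 m²
R₂ = (2.80×10^-8)(338)/(1.725e-06) = 5.486 Ω
R = R₁ + R₂ = 6.916 Ω
P = I²R = (10.6)² × 6.916 = 777 W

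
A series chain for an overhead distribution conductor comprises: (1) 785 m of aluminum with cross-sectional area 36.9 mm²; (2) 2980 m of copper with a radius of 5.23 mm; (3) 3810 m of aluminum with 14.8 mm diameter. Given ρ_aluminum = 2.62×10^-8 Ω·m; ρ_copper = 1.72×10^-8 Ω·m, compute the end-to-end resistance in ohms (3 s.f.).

Seg 1: A = 36.9 mm² = 3.690e-05 m²
R_1 = (2.62×10^-8)(785)/(3.690e-05) = 0.5574 Ω
Seg 2: A = πr² = π(5.2300e-03 m)² = 8.593e-05 m²
R_2 = (1.72×10^-8)(2980)/(8.593e-05) = 0.5965 Ω
Seg 3: A = π(d/2)² = π(7.4000e-03 m)² = 1.720e-04 m²
R_3 = (2.62×10^-8)(3810)/(1.720e-04) = 0.5802 Ω
R_total = R_1 + R_2 + R_3 = 1.73 Ω

1.73 Ω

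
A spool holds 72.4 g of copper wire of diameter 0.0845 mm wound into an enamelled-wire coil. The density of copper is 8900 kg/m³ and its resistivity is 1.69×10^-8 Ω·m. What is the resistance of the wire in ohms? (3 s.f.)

4370 Ω

A = π(d/2)² = π(4.2250e-05 m)² = 5.6079e-09 m²
L = m/(density·A) = 0.0724/(8900×5.6079e-09) = 1451 m
R = ρL/A = (1.69×10^-8)(1451)/(5.6079e-09) = 4370 Ω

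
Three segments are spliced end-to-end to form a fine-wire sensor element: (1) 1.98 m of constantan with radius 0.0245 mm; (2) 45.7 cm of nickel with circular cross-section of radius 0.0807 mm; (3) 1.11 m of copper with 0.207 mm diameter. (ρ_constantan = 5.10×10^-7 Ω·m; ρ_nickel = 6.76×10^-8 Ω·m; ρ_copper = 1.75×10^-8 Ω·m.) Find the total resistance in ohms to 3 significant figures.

Seg 1: A = πr² = π(2.4500e-05 m)² = 1.886e-09 m²
R_1 = (5.10×10^-7)(1.98)/(1.886e-09) = 535.5 Ω
Seg 2: A = πr² = π(8.0700e-05 m)² = 2.046e-08 m²
R_2 = (6.76×10^-8)(0.457)/(2.046e-08) = 1.51 Ω
Seg 3: A = π(d/2)² = π(1.0350e-04 m)² = 3.365e-08 m²
R_3 = (1.75×10^-8)(1.11)/(3.365e-08) = 0.5772 Ω
R_total = R_1 + R_2 + R_3 = 538 Ω

538 Ω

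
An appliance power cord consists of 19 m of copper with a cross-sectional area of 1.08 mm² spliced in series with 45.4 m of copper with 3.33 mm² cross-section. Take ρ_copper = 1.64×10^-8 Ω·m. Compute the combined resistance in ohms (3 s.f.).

Segment 1: A = 1.08 mm² = 1.080e-06 m²
R₁ = ρL/A = (1.64×10^-8)(19)/(1.080e-06) = 0.2885 Ω
Segment 2: A = 3.33 mm² = 3.330e-06 m²
R₂ = (1.64×10^-8)(45.4)/(3.330e-06) = 0.2236 Ω
R = R₁ + R₂ = 0.512 Ω

0.512 Ω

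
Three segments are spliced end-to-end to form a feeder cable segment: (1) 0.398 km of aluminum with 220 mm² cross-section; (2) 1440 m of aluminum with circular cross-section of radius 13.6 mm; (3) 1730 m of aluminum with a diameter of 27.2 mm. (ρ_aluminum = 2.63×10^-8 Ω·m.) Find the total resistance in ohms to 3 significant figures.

0.191 Ω

Seg 1: A = 220 mm² = 2.200e-04 m²
R_1 = (2.63×10^-8)(398)/(2.200e-04) = 0.04758 Ω
Seg 2: A = πr² = π(1.3600e-02 m)² = 5.811e-04 m²
R_2 = (2.63×10^-8)(1440)/(5.811e-04) = 0.06518 Ω
Seg 3: A = π(d/2)² = π(1.3600e-02 m)² = 5.811e-04 m²
R_3 = (2.63×10^-8)(1730)/(5.811e-04) = 0.0783 Ω
R_total = R_1 + R_2 + R_3 = 0.191 Ω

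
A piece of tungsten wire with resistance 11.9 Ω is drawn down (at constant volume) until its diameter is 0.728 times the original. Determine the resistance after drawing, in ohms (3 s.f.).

Volume constant ⇒ L' = L/r² with r = 0.728. R' = ρL'/A' = ρ(L/r²)/(πr²d₀²/4) = R/r⁴.
R' = 3.56 × 11.9 = 42.4 Ω

42.4 Ω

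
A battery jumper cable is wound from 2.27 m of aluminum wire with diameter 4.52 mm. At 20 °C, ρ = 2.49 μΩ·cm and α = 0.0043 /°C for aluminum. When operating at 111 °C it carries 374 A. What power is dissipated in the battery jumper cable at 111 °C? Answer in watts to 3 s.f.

686 W

ρ = 2.49 μΩ·cm = 2.49×10^-8 Ω·m
A = π(d/2)² = π(2.2600e-03 m)² = 1.605e-05 m²
R₍20₎ = ρL/A = (2.49×10^-8)(2.27)/(1.605e-05) = 0.003523 Ω
R₍111₎ = R₍20₎(1 + αΔT) = 0.003523 × (1 + 0.0043×91) = 0.004901 Ω
P = I²R = (374)² × 0.004901 = 686 W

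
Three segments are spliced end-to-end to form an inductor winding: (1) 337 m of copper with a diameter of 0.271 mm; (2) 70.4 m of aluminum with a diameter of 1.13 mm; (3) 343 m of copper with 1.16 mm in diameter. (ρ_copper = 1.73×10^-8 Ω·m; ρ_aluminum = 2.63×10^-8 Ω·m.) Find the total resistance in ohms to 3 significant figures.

109 Ω

Seg 1: A = π(d/2)² = π(1.3550e-04 m)² = 5.768e-08 m²
R_1 = (1.73×10^-8)(337)/(5.768e-08) = 101.1 Ω
Seg 2: A = π(d/2)² = π(5.6500e-04 m)² = 1.003e-06 m²
R_2 = (2.63×10^-8)(70.4)/(1.003e-06) = 1.846 Ω
Seg 3: A = π(d/2)² = π(5.8000e-04 m)² = 1.057e-06 m²
R_3 = (1.73×10^-8)(343)/(1.057e-06) = 5.615 Ω
R_total = R_1 + R_2 + R_3 = 109 Ω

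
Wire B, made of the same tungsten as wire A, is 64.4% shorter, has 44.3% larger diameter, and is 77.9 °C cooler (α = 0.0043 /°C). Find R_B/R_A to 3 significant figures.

0.114

R ∝ ρL/d² with ρ ∝ (1+αΔT), so R_B/R_A = (1 − 64.4/100) × (1 + 44.3/100)⁻² × (1 − 0.0043×77.9)
= 0.356 × 0.4803 × 0.665 = 0.114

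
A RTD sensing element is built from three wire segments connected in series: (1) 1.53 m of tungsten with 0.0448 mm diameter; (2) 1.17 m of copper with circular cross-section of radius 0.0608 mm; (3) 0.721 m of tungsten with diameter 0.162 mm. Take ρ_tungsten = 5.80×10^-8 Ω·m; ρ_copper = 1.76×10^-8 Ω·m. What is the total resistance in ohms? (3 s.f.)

Seg 1: A = π(d/2)² = π(2.2400e-05 m)² = 1.576e-09 m²
R_1 = (5.80×10^-8)(1.53)/(1.576e-09) = 56.3 Ω
Seg 2: A = πr² = π(6.0800e-05 m)² = 1.161e-08 m²
R_2 = (1.76×10^-8)(1.17)/(1.161e-08) = 1.773 Ω
Seg 3: A = π(d/2)² = π(8.1000e-05 m)² = 2.061e-08 m²
R_3 = (5.80×10^-8)(0.721)/(2.061e-08) = 2.029 Ω
R_total = R_1 + R_2 + R_3 = 60.1 Ω

60.1 Ω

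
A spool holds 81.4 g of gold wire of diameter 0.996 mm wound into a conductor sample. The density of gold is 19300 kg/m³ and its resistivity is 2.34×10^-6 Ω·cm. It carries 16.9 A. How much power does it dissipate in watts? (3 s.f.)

46.4 W

ρ = 2.34×10^-6 Ω·cm = 2.34×10^-8 Ω·m
A = π(d/2)² = π(4.9800e-04 m)² = 7.7913e-07 m²
L = m/(density·A) = 0.0814/(19300×7.7913e-07) = 5.413 m
R = ρL/A = (2.34×10^-8)(5.413)/(7.7913e-07) = 0.1626 Ω
P = I²R = (16.9)² × 0.1626 = 46.4 W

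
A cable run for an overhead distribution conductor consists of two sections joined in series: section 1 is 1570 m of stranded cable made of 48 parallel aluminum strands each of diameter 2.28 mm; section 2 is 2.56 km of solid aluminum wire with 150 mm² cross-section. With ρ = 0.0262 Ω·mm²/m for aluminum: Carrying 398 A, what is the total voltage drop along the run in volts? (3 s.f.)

262 V

ρ = 0.0262 Ω·mm²/m = 2.62×10^-8 Ω·m
Section 1: A_strand = π(1.1400e-03)² = 4.083e-06 m²; R₁ = ρL/(N·A_s) = (2.62×10^-8)(1570)/(48×4.083e-06) = 0.2099 Ω
Section 2: A = 150 mm² = 1.500e-04 m²
R₂ = (2.62×10^-8)(2560)/(1.500e-04) = 0.4471 Ω
R = R₁ + R₂ = 0.657 Ω
V = IR = 398 × 0.657 = 262 V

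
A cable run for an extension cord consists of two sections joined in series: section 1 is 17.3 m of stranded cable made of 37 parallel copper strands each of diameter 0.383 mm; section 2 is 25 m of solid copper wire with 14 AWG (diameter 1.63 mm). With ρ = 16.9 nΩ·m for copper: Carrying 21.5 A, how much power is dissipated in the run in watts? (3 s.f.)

125 W

ρ = 16.9 nΩ·m = 1.69×10^-8 Ω·m
Section 1: A_strand = π(1.9150e-04)² = 1.152e-07 m²; R₁ = ρL/(N·A_s) = (1.69×10^-8)(17.3)/(37×1.152e-07) = 0.06859 Ω
Section 2: A = π(1.63/2 mm)² = π(8.1500e-04 m)² = 2.087e-06 m²
R₂ = (1.69×10^-8)(25)/(2.087e-06) = 0.2025 Ω
R = R₁ + R₂ = 0.2711 Ω
P = I²R = (21.5)² × 0.2711 = 125 W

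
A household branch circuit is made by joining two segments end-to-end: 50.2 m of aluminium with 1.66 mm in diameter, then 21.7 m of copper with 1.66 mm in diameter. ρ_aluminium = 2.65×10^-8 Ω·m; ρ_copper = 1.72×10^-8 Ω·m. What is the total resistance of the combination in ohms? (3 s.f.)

Segment 1: A = π(d/2)² = π(8.3000e-04 m)² = 2.164e-06 m²
R₁ = ρL/A = (2.65×10^-8)(50.2)/(2.164e-06) = 0.6147 Ω
R₂ = (1.72×10^-8)(21.7)/(2.164e-06) = 0.1725 Ω
R = R₁ + R₂ = 0.787 Ω

0.787 Ω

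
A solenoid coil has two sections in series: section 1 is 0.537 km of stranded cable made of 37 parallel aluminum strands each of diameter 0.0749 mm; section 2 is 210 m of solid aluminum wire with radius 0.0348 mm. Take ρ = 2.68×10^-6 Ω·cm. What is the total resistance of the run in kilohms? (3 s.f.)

1.57 kΩ

ρ = 2.68×10^-6 Ω·cm = 2.68×10^-8 Ω·m
Section 1: A_strand = π(3.7450e-05)² = 4.406e-09 m²; R₁ = ρL/(N·A_s) = (2.68×10^-8)(537)/(37×4.406e-09) = 88.28 Ω
Section 2: A = πr² = π(3.4800e-05 m)² = 3.805e-09 m²
R₂ = (2.68×10^-8)(210)/(3.805e-09) = 1479 Ω
R = R₁ + R₂ = 1.57 kΩ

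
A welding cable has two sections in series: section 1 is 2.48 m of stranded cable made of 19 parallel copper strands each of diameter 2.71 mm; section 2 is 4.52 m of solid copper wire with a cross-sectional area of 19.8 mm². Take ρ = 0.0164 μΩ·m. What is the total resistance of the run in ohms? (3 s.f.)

ρ = 0.0164 μΩ·m = 1.64×10^-8 Ω·m
Section 1: A_strand = π(1.3550e-03)² = 5.768e-06 m²; R₁ = ρL/(N·A_s) = (1.64×10^-8)(2.48)/(19×5.768e-06) = 3.711×10^-4 Ω
Section 2: A = 19.8 mm² = 1.980e-05 m²
R₂ = (1.64×10^-8)(4.52)/(1.980e-05) = 0.003744 Ω
R = R₁ + R₂ = 0.00411 Ω

0.00411 Ω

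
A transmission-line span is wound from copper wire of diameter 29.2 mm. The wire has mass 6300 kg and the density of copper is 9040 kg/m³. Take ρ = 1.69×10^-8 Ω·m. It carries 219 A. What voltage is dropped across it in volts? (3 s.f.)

A = π(d/2)² = π(1.4600e-02 m)² = 6.6966e-04 m²
L = m/(density·A) = 6300/(9040×6.6966e-04) = 1041 m
R = ρL/A = (1.69×10^-8)(1041)/(6.6966e-04) = 0.02626 Ω
V = IR = 219 × 0.02626 = 5.75 V

5.75 V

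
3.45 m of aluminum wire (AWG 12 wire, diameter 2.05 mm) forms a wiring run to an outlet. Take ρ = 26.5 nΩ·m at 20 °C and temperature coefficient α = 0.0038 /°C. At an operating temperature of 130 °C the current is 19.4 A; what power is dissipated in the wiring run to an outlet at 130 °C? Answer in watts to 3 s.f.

ρ = 26.5 nΩ·m = 2.65×10^-8 Ω·m
A = π(2.05/2 mm)² = π(1.0250e-03 m)² = 3.301e-06 m²
R₍20₎ = ρL/A = (2.65×10^-8)(3.45)/(3.301e-06) = 0.0277 Ω
R₍130₎ = R₍20₎(1 + αΔT) = 0.0277 × (1 + 0.0038×110) = 0.03928 Ω
P = I²R = (19.4)² × 0.03928 = 14.8 W

14.8 W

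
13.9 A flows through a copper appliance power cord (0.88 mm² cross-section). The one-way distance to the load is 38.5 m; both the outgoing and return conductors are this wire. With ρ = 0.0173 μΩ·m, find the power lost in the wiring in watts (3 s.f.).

ρ = 0.0173 μΩ·m = 1.73×10^-8 Ω·m
A = 0.88 mm² = 8.800e-07 m²
Total conductor length (both ways) L = 2 × 38.5 = 77 m
R = ρL/A = (1.73×10^-8)(77)/(8.800e-07) = 1.514 Ω
P = I²R = (13.9)² × 1.514 = 292 W

292 W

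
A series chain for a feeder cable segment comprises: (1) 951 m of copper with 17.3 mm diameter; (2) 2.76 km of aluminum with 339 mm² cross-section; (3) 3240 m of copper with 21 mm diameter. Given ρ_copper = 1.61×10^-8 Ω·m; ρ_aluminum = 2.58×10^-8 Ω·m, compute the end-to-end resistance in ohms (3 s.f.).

Seg 1: A = π(d/2)² = π(8.6500e-03 m)² = 2.351e-04 m²
R_1 = (1.61×10^-8)(951)/(2.351e-04) = 0.06514 Ω
Seg 2: A = 339 mm² = 3.390e-04 m²
R_2 = (2.58×10^-8)(2760)/(3.390e-04) = 0.2101 Ω
Seg 3: A = π(d/2)² = π(1.0500e-02 m)² = 3.464e-04 m²
R_3 = (1.61×10^-8)(3240)/(3.464e-04) = 0.1506 Ω
R_total = R_1 + R_2 + R_3 = 0.426 Ω

0.426 Ω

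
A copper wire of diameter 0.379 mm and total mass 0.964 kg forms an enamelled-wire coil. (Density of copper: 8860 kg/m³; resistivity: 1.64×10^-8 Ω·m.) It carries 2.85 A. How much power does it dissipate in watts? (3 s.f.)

A = π(d/2)² = π(1.8950e-04 m)² = 1.1282e-07 m²
L = m/(density·A) = 0.964/(8860×1.1282e-07) = 964.4 m
R = ρL/A = (1.64×10^-8)(964.4)/(1.1282e-07) = 140.2 Ω
P = I²R = (2.85)² × 140.2 = 1140 W

1140 W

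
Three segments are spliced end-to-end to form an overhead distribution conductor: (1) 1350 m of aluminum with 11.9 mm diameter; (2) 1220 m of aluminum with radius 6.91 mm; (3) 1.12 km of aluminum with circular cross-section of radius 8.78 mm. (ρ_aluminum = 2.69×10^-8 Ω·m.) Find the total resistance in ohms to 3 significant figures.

0.670 Ω

Seg 1: A = π(d/2)² = π(5.9500e-03 m)² = 1.112e-04 m²
R_1 = (2.69×10^-8)(1350)/(1.112e-04) = 0.3265 Ω
Seg 2: A = πr² = π(6.9100e-03 m)² = 1.500e-04 m²
R_2 = (2.69×10^-8)(1220)/(1.500e-04) = 0.2188 Ω
Seg 3: A = πr² = π(8.7800e-03 m)² = 2.422e-04 m²
R_3 = (2.69×10^-8)(1120)/(2.422e-04) = 0.1244 Ω
R_total = R_1 + R_2 + R_3 = 0.670 Ω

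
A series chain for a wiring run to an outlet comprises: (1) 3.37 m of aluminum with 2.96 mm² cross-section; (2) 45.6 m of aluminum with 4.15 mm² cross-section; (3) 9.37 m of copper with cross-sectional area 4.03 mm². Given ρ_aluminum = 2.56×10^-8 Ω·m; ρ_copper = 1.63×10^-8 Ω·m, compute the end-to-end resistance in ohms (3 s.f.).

Seg 1: A = 2.96 mm² = 2.960e-06 m²
R_1 = (2.56×10^-8)(3.37)/(2.960e-06) = 0.02915 Ω
Seg 2: A = 4.15 mm² = 4.150e-06 m²
R_2 = (2.56×10^-8)(45.6)/(4.150e-06) = 0.2813 Ω
Seg 3: A = 4.03 mm² = 4.030e-06 m²
R_3 = (1.63×10^-8)(9.37)/(4.030e-06) = 0.0379 Ω
R_total = R_1 + R_2 + R_3 = 0.348 Ω

0.348 Ω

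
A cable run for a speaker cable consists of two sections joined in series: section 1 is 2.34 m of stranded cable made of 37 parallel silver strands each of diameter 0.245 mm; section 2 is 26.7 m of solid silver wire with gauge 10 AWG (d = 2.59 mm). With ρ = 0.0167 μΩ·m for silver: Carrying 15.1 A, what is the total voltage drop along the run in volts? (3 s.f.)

1.62 V

ρ = 0.0167 μΩ·m = 1.67×10^-8 Ω·m
Section 1: A_strand = π(1.2250e-04)² = 4.714e-08 m²; R₁ = ρL/(N·A_s) = (1.67×10^-8)(2.34)/(37×4.714e-08) = 0.0224 Ω
Section 2: A = π(2.59/2 mm)² = π(1.2950e-03 m)² = 5.269e-06 m²
R₂ = (1.67×10^-8)(26.7)/(5.269e-06) = 0.08463 Ω
R = R₁ + R₂ = 0.107 Ω
V = IR = 15.1 × 0.107 = 1.62 V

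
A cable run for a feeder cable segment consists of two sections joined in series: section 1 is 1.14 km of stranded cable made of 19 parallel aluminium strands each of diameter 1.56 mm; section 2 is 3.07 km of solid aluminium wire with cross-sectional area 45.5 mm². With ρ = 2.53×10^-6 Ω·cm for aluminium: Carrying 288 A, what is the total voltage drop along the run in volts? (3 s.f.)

720 V

ρ = 2.53×10^-6 Ω·cm = 2.53×10^-8 Ω·m
Section 1: A_strand = π(7.8000e-04)² = 1.911e-06 m²; R₁ = ρL/(N·A_s) = (2.53×10^-8)(1140)/(19×1.911e-06) = 0.7942 Ω
Section 2: A = 45.5 mm² = 4.550e-05 m²
R₂ = (2.53×10^-8)(3070)/(4.550e-05) = 1.707 Ω
R = R₁ + R₂ = 2.501 Ω
V = IR = 288 × 2.501 = 720 V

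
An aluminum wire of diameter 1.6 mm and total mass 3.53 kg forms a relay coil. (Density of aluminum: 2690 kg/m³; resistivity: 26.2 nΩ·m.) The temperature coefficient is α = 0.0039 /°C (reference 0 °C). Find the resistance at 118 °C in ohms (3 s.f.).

ρ = 26.2 nΩ·m = 2.62×10^-8 Ω·m
A = π(d/2)² = π(8.0000e-04 m)² = 2.0106e-06 m²
L = m/(density·A) = 3.53/(2690×2.0106e-06) = 652.7 m
R = ρL/A = (2.62×10^-8)(652.7)/(2.0106e-06) = 8.505 Ω
R(118 °C) = 8.505 × (1 + 0.0039×118) = 12.4 Ω

12.4 Ω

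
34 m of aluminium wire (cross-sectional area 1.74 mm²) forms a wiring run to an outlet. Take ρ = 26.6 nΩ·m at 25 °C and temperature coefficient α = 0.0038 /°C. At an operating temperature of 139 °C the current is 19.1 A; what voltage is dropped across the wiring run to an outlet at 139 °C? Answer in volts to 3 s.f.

ρ = 26.6 nΩ·m = 2.66×10^-8 Ω·m
A = 1.74 mm² = 1.740e-06 m²
R₍25₎ = ρL/A = (2.66×10^-8)(34)/(1.740e-06) = 0.5198 Ω
R₍139₎ = R₍25₎(1 + αΔT) = 0.5198 × (1 + 0.0038×114) = 0.7449 Ω
V = IR = 19.1 × 0.7449 = 14.2 V

14.2 V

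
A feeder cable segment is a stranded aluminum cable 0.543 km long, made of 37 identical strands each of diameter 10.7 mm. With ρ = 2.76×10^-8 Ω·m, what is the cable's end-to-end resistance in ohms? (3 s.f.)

A_strand = π(5.3500e-03 m)² = 8.992e-05 m²
R_strand = ρL/A = (2.76×10^-8)(543)/(8.992e-05) = 0.1667 Ω
R_total = R_strand/N = 0.1667/37 = 0.00450 Ω

0.00450 Ω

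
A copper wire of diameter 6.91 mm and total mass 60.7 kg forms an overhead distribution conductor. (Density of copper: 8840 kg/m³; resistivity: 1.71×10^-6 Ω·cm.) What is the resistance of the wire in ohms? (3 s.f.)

0.0835 Ω

ρ = 1.71×10^-6 Ω·cm = 1.71×10^-8 Ω·m
A = π(d/2)² = π(3.4550e-03 m)² = 3.7501e-05 m²
L = m/(density·A) = 60.7/(8840×3.7501e-05) = 183.1 m
R = ρL/A = (1.71×10^-8)(183.1)/(3.7501e-05) = 0.0835 Ω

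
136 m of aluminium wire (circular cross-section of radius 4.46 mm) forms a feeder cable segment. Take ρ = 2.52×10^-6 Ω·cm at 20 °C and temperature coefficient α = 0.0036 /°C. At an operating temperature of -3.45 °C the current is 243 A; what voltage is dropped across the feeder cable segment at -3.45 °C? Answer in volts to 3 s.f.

12.2 V

ρ = 2.52×10^-6 Ω·cm = 2.52×10^-8 Ω·m
A = πr² = π(4.4600e-03 m)² = 6.249e-05 m²
R₍20₎ = ρL/A = (2.52×10^-8)(136)/(6.249e-05) = 0.05484 Ω
R₍-3.45₎ = R₍20₎(1 + αΔT) = 0.05484 × (1 + 0.0036×-23.4) = 0.05021 Ω
V = IR = 243 × 0.05021 = 12.2 V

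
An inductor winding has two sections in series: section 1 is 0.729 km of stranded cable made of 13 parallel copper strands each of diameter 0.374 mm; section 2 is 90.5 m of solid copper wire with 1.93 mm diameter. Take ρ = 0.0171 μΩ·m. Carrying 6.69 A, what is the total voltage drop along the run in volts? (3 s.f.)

61.9 V

ρ = 0.0171 μΩ·m = 1.71×10^-8 Ω·m
Section 1: A_strand = π(1.8700e-04)² = 1.099e-07 m²; R₁ = ρL/(N·A_s) = (1.71×10^-8)(729)/(13×1.099e-07) = 8.729 Ω
Section 2: A = π(d/2)² = π(9.6500e-04 m)² = 2.926e-06 m²
R₂ = (1.71×10^-8)(90.5)/(2.926e-06) = 0.529 Ω
R = R₁ + R₂ = 9.258 Ω
V = IR = 6.69 × 9.258 = 61.9 V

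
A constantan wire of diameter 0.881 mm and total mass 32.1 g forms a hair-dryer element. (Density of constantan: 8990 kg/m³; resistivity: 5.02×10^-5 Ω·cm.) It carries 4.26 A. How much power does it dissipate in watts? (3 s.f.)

ρ = 5.02×10^-5 Ω·cm = 5.02×10^-7 Ω·m
A = π(d/2)² = π(4.4050e-04 m)² = 6.0960e-07 m²
L = m/(density·A) = 0.0321/(8990×6.0960e-07) = 5.857 m
R = ρL/A = (5.02×10^-7)(5.857)/(6.0960e-07) = 4.824 Ω
P = I²R = (4.26)² × 4.824 = 87.5 W

87.5 W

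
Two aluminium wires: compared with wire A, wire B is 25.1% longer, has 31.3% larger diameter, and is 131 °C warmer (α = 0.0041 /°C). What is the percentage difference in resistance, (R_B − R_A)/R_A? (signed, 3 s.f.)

11.5%

R ∝ ρL/d² with ρ ∝ (1+αΔT), so R_B/R_A = (1 + 25.1/100) × (1 + 31.3/100)⁻² × (1 + 0.0041×131)
= 1.251 × 0.5801 × 1.537 = 1.115
(R_B − R_A)/R_A = 1.115 − 1 = 11.5%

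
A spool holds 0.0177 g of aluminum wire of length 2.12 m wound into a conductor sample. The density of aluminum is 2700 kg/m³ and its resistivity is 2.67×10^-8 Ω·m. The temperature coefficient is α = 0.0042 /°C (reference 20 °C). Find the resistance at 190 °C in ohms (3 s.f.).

31.4 Ω

A = m/(density·L) = 1.770×10^-5/(2700×2.12) = 3.0922e-09 m²
R = ρL/A = (2.67×10^-8)(2.12)/(3.0922e-09) = 18.31 Ω
R(190 °C) = 18.31 × (1 + 0.0042×170) = 31.4 Ω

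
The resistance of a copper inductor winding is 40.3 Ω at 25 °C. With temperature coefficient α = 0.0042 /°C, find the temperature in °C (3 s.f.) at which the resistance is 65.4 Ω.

173 °C

R = R₀(1 + α(T − T₀)) ⇒ T = T₀ + (R/R₀ − 1)/α
T = 25 + (65.4/40.3 − 1)/0.0042 = 25 + (0.6228)/0.0042 = 173 °C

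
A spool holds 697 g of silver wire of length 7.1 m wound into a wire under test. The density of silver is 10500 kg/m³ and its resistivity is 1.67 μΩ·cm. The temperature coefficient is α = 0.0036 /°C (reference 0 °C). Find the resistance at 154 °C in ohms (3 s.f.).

ρ = 1.67 μΩ·cm = 1.67×10^-8 Ω·m
A = m/(density·L) = 0.697/(10500×7.1) = 9.3494e-06 m²
R = ρL/A = (1.67×10^-8)(7.1)/(9.3494e-06) = 0.01268 Ω
R(154 °C) = 0.01268 × (1 + 0.0036×154) = 0.0197 Ω

0.0197 Ω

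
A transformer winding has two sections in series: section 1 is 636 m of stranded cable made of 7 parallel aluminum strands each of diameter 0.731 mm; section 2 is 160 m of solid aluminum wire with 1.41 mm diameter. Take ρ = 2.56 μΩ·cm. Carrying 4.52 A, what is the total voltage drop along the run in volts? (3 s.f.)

ρ = 2.56 μΩ·cm = 2.56×10^-8 Ω·m
Section 1: A_strand = π(3.6550e-04)² = 4.197e-07 m²; R₁ = ρL/(N·A_s) = (2.56×10^-8)(636)/(7×4.197e-07) = 5.542 Ω
Section 2: A = π(d/2)² = π(7.0500e-04 m)² = 1.561e-06 m²
R₂ = (2.56×10^-8)(160)/(1.561e-06) = 2.623 Ω
R = R₁ + R₂ = 8.165 Ω
V = IR = 4.52 × 8.165 = 36.9 V

36.9 V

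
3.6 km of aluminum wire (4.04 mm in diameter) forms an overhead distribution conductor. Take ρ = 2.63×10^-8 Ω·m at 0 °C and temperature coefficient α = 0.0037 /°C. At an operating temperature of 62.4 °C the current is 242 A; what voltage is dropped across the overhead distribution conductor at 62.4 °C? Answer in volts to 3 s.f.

A = π(d/2)² = π(2.0200e-03 m)² = 1.282e-05 m²
R₍0₎ = ρL/A = (2.63×10^-8)(3600)/(1.282e-05) = 7.386 Ω
R₍62.4₎ = R₍0₎(1 + αΔT) = 7.386 × (1 + 0.0037×62.4) = 9.091 Ω
V = IR = 242 × 9.091 = 2200 V

2200 V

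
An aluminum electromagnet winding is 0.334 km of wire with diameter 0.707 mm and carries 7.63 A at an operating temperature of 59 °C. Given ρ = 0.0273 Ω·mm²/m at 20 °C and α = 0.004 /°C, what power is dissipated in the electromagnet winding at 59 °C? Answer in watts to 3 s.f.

ρ = 0.0273 Ω·mm²/m = 2.73×10^-8 Ω·m
A = π(d/2)² = π(3.5350e-04 m)² = 3.926e-07 m²
R₍20₎ = ρL/A = (2.73×10^-8)(334)/(3.926e-07) = 23.23 Ω
R₍59₎ = R₍20₎(1 + αΔT) = 23.23 × (1 + 0.004×39) = 26.85 Ω
P = I²R = (7.63)² × 26.85 = 1560 W

1560 W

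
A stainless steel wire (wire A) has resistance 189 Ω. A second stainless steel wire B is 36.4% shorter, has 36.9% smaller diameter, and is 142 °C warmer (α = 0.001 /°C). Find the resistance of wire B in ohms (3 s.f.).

345 Ω

R ∝ ρL/d² with ρ ∝ (1+αΔT), so R_B/R_A = (1 − 36.4/100) × (1 − 36.9/100)⁻² × (1 + 0.001×142)
= 0.636 × 2.511 × 1.142 = 1.824
R_B = 1.824 × 189 = 345 Ω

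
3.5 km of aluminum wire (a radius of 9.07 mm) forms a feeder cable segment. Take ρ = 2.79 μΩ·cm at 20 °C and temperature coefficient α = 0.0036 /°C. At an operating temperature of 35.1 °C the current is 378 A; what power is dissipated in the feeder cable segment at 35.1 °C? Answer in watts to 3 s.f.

ρ = 2.79 μΩ·cm = 2.79×10^-8 Ω·m
A = πr² = π(9.0700e-03 m)² = 2.584e-04 m²
R₍20₎ = ρL/A = (2.79×10^-8)(3500)/(2.584e-04) = 0.3778 Ω
R₍35.1₎ = R₍20₎(1 + αΔT) = 0.3778 × (1 + 0.0036×15.1) = 0.3984 Ω
P = I²R = (378)² × 0.3984 = 56900 W

56900 W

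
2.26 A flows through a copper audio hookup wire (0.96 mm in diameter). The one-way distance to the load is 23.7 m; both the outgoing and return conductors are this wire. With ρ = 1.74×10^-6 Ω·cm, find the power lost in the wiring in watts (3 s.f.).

ρ = 1.74×10^-6 Ω·cm = 1.74×10^-8 Ω·m
A = π(d/2)² = π(4.8000e-04 m)² = 7.238e-07 m²
Total conductor length (both ways) L = 2 × 23.7 = 47.4 m
R = ρL/A = (1.74×10^-8)(47.4)/(7.238e-07) = 1.139 Ω
P = I²R = (2.26)² × 1.139 = 5.82 W

5.82 W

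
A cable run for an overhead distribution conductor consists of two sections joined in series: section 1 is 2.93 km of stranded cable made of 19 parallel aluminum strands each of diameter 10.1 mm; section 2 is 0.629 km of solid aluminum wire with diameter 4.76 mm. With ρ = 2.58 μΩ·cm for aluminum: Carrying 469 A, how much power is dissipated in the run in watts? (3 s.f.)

2.12×10^5 W

ρ = 2.58 μΩ·cm = 2.58×10^-8 Ω·m
Section 1: A_strand = π(5.0500e-03)² = 8.012e-05 m²; R₁ = ρL/(N·A_s) = (2.58×10^-8)(2930)/(19×8.012e-05) = 0.04966 Ω
Section 2: A = π(d/2)² = π(2.3800e-03 m)² = 1.780e-05 m²
R₂ = (2.58×10^-8)(629)/(1.780e-05) = 0.9119 Ω
R = R₁ + R₂ = 0.9616 Ω
P = I²R = (469)² × 0.9616 = 2.12×10^5 W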